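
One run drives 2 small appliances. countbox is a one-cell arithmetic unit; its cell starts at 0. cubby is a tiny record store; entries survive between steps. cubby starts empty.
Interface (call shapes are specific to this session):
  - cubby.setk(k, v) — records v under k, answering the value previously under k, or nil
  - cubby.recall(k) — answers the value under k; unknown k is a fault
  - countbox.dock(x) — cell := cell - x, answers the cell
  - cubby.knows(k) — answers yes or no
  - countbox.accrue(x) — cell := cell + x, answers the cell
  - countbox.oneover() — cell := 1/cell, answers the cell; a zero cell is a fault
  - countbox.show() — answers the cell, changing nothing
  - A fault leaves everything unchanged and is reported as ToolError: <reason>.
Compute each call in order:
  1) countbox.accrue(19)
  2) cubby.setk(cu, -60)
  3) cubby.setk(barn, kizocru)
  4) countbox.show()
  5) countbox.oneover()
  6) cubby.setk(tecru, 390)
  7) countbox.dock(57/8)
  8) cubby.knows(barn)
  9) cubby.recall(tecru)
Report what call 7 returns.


Answer: -1075/152

Derivation:
I try accrue using x='19': 19.
I run setk using k='cu', v='-60', and get nil.
Using setk using k='barn', v='kizocru', → nil.
I try show, — result: 19.
I run oneover, and get 1/19.
Calling setk using k='tecru', v='390', giving nil.
Invoking dock using x='57/8': -1075/152.
I try knows using k='barn', → yes.
I invoke recall using k='tecru', which returns 390.


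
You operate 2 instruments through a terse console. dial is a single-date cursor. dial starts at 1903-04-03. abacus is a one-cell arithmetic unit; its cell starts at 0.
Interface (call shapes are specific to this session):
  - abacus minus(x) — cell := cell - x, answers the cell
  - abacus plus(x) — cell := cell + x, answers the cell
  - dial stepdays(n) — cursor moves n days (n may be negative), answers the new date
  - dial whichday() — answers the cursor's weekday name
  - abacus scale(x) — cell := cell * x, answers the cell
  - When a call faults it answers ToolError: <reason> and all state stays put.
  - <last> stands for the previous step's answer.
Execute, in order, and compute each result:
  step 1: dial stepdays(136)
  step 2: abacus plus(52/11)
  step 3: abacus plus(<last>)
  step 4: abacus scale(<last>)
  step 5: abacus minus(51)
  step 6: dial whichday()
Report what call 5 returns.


CALL dial stepdays[n='136']
RET  1903-08-17
CALL abacus plus[x='52/11']
RET  52/11
CALL abacus plus[x='<last>']
RET  104/11
CALL abacus scale[x='<last>']
RET  10816/121
CALL abacus minus[x='51']
RET  4645/121
CALL dial whichday[]
RET  Monday

Answer: 4645/121


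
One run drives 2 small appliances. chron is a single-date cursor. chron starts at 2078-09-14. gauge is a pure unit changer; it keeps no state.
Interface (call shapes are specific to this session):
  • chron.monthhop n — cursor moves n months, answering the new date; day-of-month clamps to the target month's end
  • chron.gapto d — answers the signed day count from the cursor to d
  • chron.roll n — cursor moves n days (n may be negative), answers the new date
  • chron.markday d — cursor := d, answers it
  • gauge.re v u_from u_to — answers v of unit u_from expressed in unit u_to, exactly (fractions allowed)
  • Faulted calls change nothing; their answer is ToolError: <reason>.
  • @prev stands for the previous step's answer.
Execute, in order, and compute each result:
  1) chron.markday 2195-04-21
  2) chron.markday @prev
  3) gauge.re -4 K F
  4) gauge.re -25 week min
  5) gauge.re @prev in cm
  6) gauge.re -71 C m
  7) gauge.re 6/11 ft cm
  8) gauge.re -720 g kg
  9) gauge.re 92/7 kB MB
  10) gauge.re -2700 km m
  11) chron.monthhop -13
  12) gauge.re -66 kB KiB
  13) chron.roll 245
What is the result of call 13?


-> chron.markday(d=2195-04-21)
<- 2195-04-21
-> chron.markday(d=@prev)
<- 2195-04-21
-> gauge.re(v=-4, u_from=K, u_to=F)
<- -46687/100
-> gauge.re(v=-25, u_from=week, u_to=min)
<- -252000
-> gauge.re(v=@prev, u_from=in, u_to=cm)
<- -640080
-> gauge.re(v=-71, u_from=C, u_to=m)
<- ToolError: incompatible units
-> gauge.re(v=6/11, u_from=ft, u_to=cm)
<- 4572/275
-> gauge.re(v=-720, u_from=g, u_to=kg)
<- -18/25
-> gauge.re(v=92/7, u_from=kB, u_to=MB)
<- 23/1750
-> gauge.re(v=-2700, u_from=km, u_to=m)
<- -2700000
-> chron.monthhop(n=-13)
<- 2194-03-21
-> gauge.re(v=-66, u_from=kB, u_to=KiB)
<- -4125/64
-> chron.roll(n=245)
<- 2194-11-21

Answer: 2194-11-21


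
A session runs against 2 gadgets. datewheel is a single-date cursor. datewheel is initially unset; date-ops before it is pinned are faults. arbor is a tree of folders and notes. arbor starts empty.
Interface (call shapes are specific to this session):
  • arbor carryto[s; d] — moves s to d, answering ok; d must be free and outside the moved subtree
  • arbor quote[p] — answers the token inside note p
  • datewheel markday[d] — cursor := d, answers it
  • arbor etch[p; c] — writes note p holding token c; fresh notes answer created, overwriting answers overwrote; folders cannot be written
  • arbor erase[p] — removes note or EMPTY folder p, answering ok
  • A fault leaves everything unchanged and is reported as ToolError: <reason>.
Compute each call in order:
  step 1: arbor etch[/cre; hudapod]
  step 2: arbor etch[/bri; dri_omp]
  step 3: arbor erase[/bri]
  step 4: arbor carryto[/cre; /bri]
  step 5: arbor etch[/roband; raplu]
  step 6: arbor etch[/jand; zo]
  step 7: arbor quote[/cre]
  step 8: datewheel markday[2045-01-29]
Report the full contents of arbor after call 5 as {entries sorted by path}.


[in] arbor etch p='/cre' c='hudapod'
:: created
[in] arbor etch p='/bri' c='dri_omp'
:: created
[in] arbor erase p='/bri'
:: ok
[in] arbor carryto s='/cre' d='/bri'
:: ok
[in] arbor etch p='/roband' c='raplu'
:: created
[in] arbor etch p='/jand' c='zo'
:: created
[in] arbor quote p='/cre'
:: ToolError: not found
[in] datewheel markday d='2045-01-29'
:: 2045-01-29

Answer: {bri=hudapod, roband=raplu}


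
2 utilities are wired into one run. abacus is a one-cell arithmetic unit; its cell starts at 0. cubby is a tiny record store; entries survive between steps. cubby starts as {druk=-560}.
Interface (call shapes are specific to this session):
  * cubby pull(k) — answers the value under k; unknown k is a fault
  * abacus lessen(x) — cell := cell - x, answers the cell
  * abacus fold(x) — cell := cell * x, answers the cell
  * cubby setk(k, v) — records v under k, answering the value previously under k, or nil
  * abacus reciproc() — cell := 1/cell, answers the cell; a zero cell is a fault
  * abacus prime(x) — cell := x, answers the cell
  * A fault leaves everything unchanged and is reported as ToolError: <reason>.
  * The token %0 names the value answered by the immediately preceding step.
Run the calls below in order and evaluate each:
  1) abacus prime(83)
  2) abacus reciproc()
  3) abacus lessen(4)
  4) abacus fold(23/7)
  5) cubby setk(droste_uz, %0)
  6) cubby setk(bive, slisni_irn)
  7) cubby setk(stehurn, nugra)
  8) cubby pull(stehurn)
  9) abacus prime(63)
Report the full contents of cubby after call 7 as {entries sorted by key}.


Answer: {bive=slisni_irn, droste_uz=-7613/581, druk=-560, stehurn=nugra}

Derivation:
I use abacus prime using x='83', — result: 83.
I try abacus reciproc, and observe 1/83.
Then abacus lessen using x='4', — result: -331/83.
I call abacus fold using x='23/7', — result: -7613/581.
Invoking cubby setk using k='droste_uz', v='%0', which returns nil.
Then cubby setk using k='bive', v='slisni_irn': nil.
Next I call cubby setk using k='stehurn', v='nugra', and observe nil.
I use cubby pull using k='stehurn', — result: nugra.
Invoking abacus prime using x='63', yielding 63.


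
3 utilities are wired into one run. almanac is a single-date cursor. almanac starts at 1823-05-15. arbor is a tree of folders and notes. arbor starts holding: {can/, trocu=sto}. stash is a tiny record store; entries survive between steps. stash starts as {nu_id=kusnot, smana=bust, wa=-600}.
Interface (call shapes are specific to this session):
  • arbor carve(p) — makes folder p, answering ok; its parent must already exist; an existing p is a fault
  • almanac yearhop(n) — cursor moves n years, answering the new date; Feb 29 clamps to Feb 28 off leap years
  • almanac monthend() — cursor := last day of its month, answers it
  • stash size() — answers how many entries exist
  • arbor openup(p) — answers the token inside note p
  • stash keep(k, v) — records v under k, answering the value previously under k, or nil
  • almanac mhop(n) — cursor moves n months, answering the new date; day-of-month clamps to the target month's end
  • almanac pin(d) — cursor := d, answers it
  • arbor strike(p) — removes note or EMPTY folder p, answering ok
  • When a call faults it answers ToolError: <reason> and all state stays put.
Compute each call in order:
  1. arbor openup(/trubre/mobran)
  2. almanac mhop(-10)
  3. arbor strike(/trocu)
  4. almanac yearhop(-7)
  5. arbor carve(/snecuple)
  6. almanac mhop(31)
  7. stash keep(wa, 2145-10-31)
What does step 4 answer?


Answer: 1815-07-15

Derivation:
CALL arbor openup[/trubre/mobran]
RET  ToolError: not found
CALL almanac mhop[-10]
RET  1822-07-15
CALL arbor strike[/trocu]
RET  ok
CALL almanac yearhop[-7]
RET  1815-07-15
CALL arbor carve[/snecuple]
RET  ok
CALL almanac mhop[31]
RET  1818-02-15
CALL stash keep[wa; 2145-10-31]
RET  -600


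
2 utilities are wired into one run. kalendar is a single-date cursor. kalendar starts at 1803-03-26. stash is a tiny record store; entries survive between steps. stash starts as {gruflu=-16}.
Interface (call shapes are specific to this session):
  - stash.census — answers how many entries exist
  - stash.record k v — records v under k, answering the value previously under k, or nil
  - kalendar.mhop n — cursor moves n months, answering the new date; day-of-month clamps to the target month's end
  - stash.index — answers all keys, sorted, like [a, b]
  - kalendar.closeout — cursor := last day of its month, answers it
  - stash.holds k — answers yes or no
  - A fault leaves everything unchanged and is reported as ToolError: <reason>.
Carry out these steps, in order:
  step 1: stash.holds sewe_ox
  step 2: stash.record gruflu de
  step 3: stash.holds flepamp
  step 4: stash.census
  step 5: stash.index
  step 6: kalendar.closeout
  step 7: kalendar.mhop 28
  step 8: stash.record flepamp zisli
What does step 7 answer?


CALL stash.holds[k=sewe_ox]
RET  no
CALL stash.record[k=gruflu; v=de]
RET  -16
CALL stash.holds[k=flepamp]
RET  no
CALL stash.census[]
RET  1
CALL stash.index[]
RET  [gruflu]
CALL kalendar.closeout[]
RET  1803-03-31
CALL kalendar.mhop[n=28]
RET  1805-07-31
CALL stash.record[k=flepamp; v=zisli]
RET  nil

Answer: 1805-07-31


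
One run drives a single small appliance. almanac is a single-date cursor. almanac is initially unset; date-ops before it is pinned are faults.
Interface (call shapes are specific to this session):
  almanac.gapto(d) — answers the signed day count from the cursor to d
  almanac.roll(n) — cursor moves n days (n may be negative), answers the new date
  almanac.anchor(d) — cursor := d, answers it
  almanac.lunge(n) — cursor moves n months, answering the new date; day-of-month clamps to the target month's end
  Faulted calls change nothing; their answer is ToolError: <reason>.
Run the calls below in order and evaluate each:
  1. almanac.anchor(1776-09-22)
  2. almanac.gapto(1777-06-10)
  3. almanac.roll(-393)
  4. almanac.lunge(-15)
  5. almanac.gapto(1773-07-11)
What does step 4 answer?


CALL almanac.anchor[d: 1776-09-22]
RET  1776-09-22
CALL almanac.gapto[d: 1777-06-10]
RET  261
CALL almanac.roll[n: -393]
RET  1775-08-26
CALL almanac.lunge[n: -15]
RET  1774-05-26
CALL almanac.gapto[d: 1773-07-11]
RET  -319

Answer: 1774-05-26


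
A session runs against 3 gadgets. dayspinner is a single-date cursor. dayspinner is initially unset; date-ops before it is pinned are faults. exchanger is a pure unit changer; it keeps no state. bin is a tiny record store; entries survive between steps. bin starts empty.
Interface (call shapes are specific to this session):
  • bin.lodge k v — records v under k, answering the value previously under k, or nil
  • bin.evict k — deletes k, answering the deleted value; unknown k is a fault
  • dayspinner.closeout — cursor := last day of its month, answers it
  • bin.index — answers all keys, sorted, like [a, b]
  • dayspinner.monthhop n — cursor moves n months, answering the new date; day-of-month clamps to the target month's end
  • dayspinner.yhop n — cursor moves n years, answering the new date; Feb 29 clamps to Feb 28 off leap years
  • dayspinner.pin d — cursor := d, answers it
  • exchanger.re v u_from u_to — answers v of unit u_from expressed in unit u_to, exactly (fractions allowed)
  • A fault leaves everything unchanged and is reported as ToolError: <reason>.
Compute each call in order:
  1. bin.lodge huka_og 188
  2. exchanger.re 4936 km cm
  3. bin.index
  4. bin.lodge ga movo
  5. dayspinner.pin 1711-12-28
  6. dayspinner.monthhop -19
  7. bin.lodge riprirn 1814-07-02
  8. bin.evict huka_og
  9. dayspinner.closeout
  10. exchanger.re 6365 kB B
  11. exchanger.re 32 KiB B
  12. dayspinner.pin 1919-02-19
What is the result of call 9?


-> lodge(k='huka_og', v='188')
<- nil
-> re(v='4936', u_from='km', u_to='cm')
<- 493600000
-> index()
<- [huka_og]
-> lodge(k='ga', v='movo')
<- nil
-> pin(d='1711-12-28')
<- 1711-12-28
-> monthhop(n='-19')
<- 1710-05-28
-> lodge(k='riprirn', v='1814-07-02')
<- nil
-> evict(k='huka_og')
<- 188
-> closeout()
<- 1710-05-31
-> re(v='6365', u_from='kB', u_to='B')
<- 6365000
-> re(v='32', u_from='KiB', u_to='B')
<- 32768
-> pin(d='1919-02-19')
<- 1919-02-19

Answer: 1710-05-31


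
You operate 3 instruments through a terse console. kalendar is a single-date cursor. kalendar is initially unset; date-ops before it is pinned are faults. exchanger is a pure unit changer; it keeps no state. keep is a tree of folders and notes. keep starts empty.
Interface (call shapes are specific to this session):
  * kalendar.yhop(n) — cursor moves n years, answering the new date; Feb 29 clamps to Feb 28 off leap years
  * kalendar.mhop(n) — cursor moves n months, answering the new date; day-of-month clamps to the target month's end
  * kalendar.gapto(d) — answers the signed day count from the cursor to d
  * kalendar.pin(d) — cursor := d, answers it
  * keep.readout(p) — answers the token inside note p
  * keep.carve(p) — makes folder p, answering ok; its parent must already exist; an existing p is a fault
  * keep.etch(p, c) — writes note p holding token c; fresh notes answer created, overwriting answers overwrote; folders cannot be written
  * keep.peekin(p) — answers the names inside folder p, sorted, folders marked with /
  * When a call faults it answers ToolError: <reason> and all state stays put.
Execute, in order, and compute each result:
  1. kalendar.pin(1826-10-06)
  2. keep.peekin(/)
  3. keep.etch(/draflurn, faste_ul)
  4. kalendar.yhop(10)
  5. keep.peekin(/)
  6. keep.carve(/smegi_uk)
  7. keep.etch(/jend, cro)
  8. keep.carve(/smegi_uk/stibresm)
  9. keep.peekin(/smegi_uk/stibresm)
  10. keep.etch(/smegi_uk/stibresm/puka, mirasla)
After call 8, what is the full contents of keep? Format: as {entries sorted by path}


Answer: {draflurn=faste_ul, jend=cro, smegi_uk/, smegi_uk/stibresm/}

Derivation:
-> pin(d: 1826-10-06)
<- 1826-10-06
-> peekin(p: /)
<- []
-> etch(p: /draflurn, c: faste_ul)
<- created
-> yhop(n: 10)
<- 1836-10-06
-> peekin(p: /)
<- [draflurn]
-> carve(p: /smegi_uk)
<- ok
-> etch(p: /jend, c: cro)
<- created
-> carve(p: /smegi_uk/stibresm)
<- ok
-> peekin(p: /smegi_uk/stibresm)
<- []
-> etch(p: /smegi_uk/stibresm/puka, c: mirasla)
<- created


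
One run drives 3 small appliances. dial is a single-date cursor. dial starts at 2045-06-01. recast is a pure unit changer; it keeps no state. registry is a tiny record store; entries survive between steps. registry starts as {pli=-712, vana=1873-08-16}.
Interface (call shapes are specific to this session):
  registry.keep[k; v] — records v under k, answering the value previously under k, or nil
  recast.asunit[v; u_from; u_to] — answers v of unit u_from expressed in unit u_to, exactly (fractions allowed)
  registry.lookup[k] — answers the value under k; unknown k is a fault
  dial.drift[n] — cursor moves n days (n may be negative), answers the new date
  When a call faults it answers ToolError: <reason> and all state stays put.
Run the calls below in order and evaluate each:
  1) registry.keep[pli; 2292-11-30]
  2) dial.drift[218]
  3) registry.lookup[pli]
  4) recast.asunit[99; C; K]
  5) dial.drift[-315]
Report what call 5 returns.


$ registry.keep pli 2292-11-30
  -712
$ dial.drift 218
  2046-01-05
$ registry.lookup pli
  2292-11-30
$ recast.asunit 99 C K
  7443/20
$ dial.drift -315
  2045-02-24

Answer: 2045-02-24


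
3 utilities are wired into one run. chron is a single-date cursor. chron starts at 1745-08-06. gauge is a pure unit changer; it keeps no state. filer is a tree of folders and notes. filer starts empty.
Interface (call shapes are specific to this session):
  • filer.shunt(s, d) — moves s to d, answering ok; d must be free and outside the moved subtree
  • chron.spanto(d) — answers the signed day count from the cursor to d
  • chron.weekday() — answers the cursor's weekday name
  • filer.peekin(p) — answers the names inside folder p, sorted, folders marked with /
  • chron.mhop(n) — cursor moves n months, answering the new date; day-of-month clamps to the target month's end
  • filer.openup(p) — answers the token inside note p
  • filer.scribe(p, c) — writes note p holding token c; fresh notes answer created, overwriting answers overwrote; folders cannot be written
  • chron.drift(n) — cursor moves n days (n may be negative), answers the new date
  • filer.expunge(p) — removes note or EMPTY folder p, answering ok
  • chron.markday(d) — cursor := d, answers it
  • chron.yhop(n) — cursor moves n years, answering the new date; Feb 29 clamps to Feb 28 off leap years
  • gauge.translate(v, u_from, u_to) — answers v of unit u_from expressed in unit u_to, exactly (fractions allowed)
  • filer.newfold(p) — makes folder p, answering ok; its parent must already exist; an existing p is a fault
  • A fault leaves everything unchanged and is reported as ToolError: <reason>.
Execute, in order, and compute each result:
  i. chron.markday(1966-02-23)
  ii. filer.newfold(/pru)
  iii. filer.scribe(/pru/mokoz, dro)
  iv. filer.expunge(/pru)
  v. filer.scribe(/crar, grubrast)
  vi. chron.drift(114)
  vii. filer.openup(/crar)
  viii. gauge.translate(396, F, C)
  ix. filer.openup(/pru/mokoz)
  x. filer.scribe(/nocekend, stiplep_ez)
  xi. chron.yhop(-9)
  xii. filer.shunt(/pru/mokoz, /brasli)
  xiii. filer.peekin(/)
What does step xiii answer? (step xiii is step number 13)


$ chron.markday 1966-02-23
  1966-02-23
$ filer.newfold /pru
  ok
$ filer.scribe /pru/mokoz dro
  created
$ filer.expunge /pru
  ToolError: not empty
$ filer.scribe /crar grubrast
  created
$ chron.drift 114
  1966-06-17
$ filer.openup /crar
  grubrast
$ gauge.translate 396 F C
  1820/9
$ filer.openup /pru/mokoz
  dro
$ filer.scribe /nocekend stiplep_ez
  created
$ chron.yhop -9
  1957-06-17
$ filer.shunt /pru/mokoz /brasli
  ok
$ filer.peekin /
  [brasli, crar, nocekend, pru/]

Answer: [brasli, crar, nocekend, pru/]


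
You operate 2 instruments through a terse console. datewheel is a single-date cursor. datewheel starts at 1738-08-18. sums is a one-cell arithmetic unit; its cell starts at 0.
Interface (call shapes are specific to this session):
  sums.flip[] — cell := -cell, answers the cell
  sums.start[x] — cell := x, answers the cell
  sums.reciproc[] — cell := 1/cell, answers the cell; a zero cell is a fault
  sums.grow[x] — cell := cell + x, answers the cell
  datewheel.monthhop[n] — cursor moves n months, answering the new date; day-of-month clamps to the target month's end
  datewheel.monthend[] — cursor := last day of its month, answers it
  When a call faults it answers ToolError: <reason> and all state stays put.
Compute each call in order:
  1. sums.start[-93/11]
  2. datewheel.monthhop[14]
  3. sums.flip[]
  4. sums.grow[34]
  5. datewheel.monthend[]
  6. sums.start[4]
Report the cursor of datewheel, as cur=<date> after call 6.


>>> start x='-93/11'
:: -93/11
>>> monthhop n='14'
:: 1739-10-18
>>> flip
:: 93/11
>>> grow x='34'
:: 467/11
>>> monthend
:: 1739-10-31
>>> start x='4'
:: 4

Answer: cur=1739-10-31


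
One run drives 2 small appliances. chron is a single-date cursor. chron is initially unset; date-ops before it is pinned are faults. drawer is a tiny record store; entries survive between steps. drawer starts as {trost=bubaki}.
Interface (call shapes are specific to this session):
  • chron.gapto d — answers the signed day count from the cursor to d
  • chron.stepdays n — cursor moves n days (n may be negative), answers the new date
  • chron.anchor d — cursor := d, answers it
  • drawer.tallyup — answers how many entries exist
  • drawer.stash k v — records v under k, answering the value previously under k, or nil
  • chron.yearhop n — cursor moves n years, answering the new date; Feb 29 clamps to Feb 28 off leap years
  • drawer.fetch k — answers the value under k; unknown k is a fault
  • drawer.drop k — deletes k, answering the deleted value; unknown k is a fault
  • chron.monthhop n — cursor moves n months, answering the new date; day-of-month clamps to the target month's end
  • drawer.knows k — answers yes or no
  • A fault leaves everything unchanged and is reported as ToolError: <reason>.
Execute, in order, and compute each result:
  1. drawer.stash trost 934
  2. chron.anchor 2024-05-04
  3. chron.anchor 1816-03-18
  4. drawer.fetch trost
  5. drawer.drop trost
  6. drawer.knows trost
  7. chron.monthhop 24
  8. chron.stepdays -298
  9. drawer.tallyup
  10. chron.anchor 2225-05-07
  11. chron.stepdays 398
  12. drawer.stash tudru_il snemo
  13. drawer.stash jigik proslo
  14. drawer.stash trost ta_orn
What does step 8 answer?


[in] stash trost 934
  bubaki
[in] anchor 2024-05-04
  2024-05-04
[in] anchor 1816-03-18
  1816-03-18
[in] fetch trost
  934
[in] drop trost
  934
[in] knows trost
  no
[in] monthhop 24
  1818-03-18
[in] stepdays -298
  1817-05-24
[in] tallyup
  0
[in] anchor 2225-05-07
  2225-05-07
[in] stepdays 398
  2226-06-09
[in] stash tudru_il snemo
  nil
[in] stash jigik proslo
  nil
[in] stash trost ta_orn
  nil

Answer: 1817-05-24


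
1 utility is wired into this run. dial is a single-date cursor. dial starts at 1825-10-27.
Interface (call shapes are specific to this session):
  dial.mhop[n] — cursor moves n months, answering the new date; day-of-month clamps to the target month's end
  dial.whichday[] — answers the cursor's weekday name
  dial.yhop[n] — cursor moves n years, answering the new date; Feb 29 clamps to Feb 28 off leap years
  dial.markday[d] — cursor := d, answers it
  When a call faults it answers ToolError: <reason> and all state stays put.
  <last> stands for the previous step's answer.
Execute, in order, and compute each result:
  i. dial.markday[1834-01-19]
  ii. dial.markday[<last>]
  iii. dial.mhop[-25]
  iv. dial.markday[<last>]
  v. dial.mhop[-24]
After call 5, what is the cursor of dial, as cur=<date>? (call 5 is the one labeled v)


[in] markday d=1834-01-19
:: 1834-01-19
[in] markday d=<last>
:: 1834-01-19
[in] mhop n=-25
:: 1831-12-19
[in] markday d=<last>
:: 1831-12-19
[in] mhop n=-24
:: 1829-12-19

Answer: cur=1829-12-19


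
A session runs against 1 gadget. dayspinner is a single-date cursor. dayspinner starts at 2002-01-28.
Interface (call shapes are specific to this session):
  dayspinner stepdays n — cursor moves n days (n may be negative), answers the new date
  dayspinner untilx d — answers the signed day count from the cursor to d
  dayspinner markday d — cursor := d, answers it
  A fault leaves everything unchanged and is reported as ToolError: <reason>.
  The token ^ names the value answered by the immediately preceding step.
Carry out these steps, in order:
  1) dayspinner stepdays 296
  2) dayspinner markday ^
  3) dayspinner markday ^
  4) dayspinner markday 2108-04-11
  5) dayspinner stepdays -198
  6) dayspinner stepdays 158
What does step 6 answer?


Answer: 2108-03-02

Derivation:
Step: dayspinner stepdays[n=296]
Result: 2002-11-20
Step: dayspinner markday[d=^]
Result: 2002-11-20
Step: dayspinner markday[d=^]
Result: 2002-11-20
Step: dayspinner markday[d=2108-04-11]
Result: 2108-04-11
Step: dayspinner stepdays[n=-198]
Result: 2107-09-26
Step: dayspinner stepdays[n=158]
Result: 2108-03-02


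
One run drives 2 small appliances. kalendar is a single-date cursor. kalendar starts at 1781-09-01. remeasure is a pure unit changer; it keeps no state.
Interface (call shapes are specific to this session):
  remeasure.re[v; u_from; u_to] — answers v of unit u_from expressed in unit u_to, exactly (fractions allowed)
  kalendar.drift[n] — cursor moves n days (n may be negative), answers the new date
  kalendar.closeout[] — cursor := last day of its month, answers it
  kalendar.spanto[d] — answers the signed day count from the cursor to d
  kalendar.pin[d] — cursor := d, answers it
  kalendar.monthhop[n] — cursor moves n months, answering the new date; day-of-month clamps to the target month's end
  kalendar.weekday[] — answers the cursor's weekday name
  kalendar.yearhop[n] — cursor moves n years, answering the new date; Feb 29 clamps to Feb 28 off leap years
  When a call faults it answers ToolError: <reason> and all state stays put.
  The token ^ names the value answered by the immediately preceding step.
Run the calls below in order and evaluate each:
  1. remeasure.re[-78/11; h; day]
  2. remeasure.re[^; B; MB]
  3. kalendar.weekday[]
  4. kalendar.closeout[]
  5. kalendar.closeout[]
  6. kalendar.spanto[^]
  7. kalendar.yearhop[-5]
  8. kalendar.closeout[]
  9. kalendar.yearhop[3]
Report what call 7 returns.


Answer: 1776-09-30

Derivation:
-> remeasure.re(v='-78/11', u_from='h', u_to='day')
<- -13/44
-> remeasure.re(v='^', u_from='B', u_to='MB')
<- -13/44000000
-> kalendar.weekday()
<- Saturday
-> kalendar.closeout()
<- 1781-09-30
-> kalendar.closeout()
<- 1781-09-30
-> kalendar.spanto(d='^')
<- 0
-> kalendar.yearhop(n='-5')
<- 1776-09-30
-> kalendar.closeout()
<- 1776-09-30
-> kalendar.yearhop(n='3')
<- 1779-09-30


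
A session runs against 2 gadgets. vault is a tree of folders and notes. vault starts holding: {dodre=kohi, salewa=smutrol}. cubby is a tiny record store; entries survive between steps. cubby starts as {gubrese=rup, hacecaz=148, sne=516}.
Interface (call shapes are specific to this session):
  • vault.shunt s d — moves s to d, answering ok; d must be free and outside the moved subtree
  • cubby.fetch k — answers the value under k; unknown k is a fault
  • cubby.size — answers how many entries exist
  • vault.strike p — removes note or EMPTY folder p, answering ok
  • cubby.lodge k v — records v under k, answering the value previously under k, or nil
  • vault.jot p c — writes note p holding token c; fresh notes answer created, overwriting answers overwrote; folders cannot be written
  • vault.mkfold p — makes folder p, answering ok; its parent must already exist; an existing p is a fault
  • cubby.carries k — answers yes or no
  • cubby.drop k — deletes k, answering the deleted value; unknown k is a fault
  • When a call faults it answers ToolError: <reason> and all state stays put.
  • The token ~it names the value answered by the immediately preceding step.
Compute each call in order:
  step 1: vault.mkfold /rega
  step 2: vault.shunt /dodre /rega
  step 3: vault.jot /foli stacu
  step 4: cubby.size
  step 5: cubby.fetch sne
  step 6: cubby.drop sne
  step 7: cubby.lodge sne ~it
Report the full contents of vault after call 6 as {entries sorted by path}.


-> vault.mkfold(p: /rega)
<- ok
-> vault.shunt(s: /dodre, d: /rega)
<- ToolError: exists
-> vault.jot(p: /foli, c: stacu)
<- created
-> cubby.size()
<- 3
-> cubby.fetch(k: sne)
<- 516
-> cubby.drop(k: sne)
<- 516
-> cubby.lodge(k: sne, v: ~it)
<- nil

Answer: {dodre=kohi, foli=stacu, rega/, salewa=smutrol}


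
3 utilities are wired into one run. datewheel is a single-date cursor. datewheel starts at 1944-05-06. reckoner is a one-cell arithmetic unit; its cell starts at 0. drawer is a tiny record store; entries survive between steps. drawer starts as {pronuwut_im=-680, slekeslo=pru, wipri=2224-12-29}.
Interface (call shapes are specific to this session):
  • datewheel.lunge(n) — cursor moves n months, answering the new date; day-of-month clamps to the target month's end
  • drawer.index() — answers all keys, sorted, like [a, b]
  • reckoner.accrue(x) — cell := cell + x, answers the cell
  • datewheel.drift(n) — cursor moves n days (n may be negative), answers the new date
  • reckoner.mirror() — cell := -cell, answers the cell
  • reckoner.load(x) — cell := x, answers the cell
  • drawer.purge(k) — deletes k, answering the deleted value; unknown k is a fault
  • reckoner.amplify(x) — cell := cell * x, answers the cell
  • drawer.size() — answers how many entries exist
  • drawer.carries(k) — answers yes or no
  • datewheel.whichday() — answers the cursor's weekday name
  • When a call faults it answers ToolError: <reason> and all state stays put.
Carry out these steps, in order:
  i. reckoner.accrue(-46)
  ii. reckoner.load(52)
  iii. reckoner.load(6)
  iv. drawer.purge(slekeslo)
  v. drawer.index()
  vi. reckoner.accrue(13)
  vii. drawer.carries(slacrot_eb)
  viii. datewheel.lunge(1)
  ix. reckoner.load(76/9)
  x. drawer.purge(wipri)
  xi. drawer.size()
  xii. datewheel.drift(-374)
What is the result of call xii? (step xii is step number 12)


Answer: 1943-05-29

Derivation:
Using reckoner.accrue passing x=-46, and get -46.
I invoke reckoner.load passing x=52, — result: 52.
I run reckoner.load passing x=6, — result: 6.
I call drawer.purge passing k=slekeslo, and see pru.
I call drawer.index, yielding [pronuwut_im, wipri].
Using reckoner.accrue passing x=13, → 19.
Then drawer.carries passing k=slacrot_eb, — result: no.
Using datewheel.lunge passing n=1, and observe 1944-06-06.
I run reckoner.load passing x=76/9, which returns 76/9.
Then drawer.purge passing k=wipri, yielding 2224-12-29.
I invoke drawer.size, → 1.
Then datewheel.drift passing n=-374, which returns 1943-05-29.


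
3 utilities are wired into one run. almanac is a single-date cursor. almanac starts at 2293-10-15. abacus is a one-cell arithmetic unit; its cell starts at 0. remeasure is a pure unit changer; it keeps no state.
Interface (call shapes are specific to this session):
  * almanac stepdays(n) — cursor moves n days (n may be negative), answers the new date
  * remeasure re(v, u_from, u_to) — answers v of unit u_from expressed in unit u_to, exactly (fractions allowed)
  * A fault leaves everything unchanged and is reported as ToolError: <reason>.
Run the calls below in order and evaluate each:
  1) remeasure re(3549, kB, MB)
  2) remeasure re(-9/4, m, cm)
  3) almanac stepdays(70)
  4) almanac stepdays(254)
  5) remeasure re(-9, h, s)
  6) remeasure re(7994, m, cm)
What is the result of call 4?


Answer: 2294-09-04

Derivation:
[in] remeasure re v→3549 u_from→kB u_to→MB
= 3549/1000
[in] remeasure re v→-9/4 u_from→m u_to→cm
= -225
[in] almanac stepdays n→70
= 2293-12-24
[in] almanac stepdays n→254
= 2294-09-04
[in] remeasure re v→-9 u_from→h u_to→s
= -32400
[in] remeasure re v→7994 u_from→m u_to→cm
= 799400


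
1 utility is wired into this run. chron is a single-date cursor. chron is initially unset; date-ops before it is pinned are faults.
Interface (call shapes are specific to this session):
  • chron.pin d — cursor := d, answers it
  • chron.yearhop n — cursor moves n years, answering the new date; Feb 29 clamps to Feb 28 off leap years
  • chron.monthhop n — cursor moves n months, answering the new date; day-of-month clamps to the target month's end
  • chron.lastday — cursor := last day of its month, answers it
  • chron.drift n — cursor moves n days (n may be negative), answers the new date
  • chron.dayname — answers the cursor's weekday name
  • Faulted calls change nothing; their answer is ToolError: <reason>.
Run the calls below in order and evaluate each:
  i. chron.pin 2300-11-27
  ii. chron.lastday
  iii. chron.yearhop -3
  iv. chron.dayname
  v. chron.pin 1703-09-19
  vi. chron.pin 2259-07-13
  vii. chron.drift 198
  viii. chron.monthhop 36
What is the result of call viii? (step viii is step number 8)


$ chron.pin d: 2300-11-27
= 2300-11-27
$ chron.lastday
= 2300-11-30
$ chron.yearhop n: -3
= 2297-11-30
$ chron.dayname
= Tuesday
$ chron.pin d: 1703-09-19
= 1703-09-19
$ chron.pin d: 2259-07-13
= 2259-07-13
$ chron.drift n: 198
= 2260-01-27
$ chron.monthhop n: 36
= 2263-01-27

Answer: 2263-01-27


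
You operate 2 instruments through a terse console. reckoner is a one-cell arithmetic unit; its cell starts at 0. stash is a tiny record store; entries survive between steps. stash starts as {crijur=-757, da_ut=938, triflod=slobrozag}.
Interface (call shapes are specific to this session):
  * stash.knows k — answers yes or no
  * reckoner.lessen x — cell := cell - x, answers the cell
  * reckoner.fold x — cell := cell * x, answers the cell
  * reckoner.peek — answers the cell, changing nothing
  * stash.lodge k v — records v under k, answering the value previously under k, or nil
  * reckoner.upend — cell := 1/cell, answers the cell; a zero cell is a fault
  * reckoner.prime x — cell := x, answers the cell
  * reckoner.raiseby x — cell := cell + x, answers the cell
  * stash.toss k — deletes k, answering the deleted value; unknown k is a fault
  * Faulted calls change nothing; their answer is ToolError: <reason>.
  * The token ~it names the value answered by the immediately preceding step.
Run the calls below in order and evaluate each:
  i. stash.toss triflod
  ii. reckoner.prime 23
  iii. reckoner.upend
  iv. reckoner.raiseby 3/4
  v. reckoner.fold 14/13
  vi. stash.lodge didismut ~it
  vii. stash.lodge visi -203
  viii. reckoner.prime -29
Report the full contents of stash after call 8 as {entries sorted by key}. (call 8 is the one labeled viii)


Answer: {crijur=-757, da_ut=938, didismut=511/598, visi=-203}

Derivation:
Then stash.toss on k=triflod: slobrozag.
I run reckoner.prime on x=23, — result: 23.
Now I run reckoner.upend, and observe 1/23.
Then reckoner.raiseby on x=3/4, giving 73/92.
I use reckoner.fold on x=14/13, giving 511/598.
I try stash.lodge on k=didismut, v=~it, and get nil.
Next I call stash.lodge on k=visi, v=-203, which returns nil.
I run reckoner.prime on x=-29, yielding -29.


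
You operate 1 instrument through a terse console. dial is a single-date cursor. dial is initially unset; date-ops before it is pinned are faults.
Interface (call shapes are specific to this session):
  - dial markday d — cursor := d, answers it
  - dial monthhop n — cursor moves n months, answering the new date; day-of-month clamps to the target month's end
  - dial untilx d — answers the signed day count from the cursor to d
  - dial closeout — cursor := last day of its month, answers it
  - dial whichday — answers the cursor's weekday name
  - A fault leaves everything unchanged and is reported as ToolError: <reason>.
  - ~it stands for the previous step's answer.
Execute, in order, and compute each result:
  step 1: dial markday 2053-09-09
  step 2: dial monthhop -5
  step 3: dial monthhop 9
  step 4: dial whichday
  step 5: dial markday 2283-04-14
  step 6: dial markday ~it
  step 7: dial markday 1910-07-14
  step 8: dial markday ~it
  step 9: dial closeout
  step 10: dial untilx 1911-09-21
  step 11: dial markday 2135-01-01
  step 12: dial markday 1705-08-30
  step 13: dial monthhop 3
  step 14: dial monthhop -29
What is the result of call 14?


% dial markday(d='2053-09-09') -> 2053-09-09
% dial monthhop(n='-5') -> 2053-04-09
% dial monthhop(n='9') -> 2054-01-09
% dial whichday() -> Friday
% dial markday(d='2283-04-14') -> 2283-04-14
% dial markday(d='~it') -> 2283-04-14
% dial markday(d='1910-07-14') -> 1910-07-14
% dial markday(d='~it') -> 1910-07-14
% dial closeout() -> 1910-07-31
% dial untilx(d='1911-09-21') -> 417
% dial markday(d='2135-01-01') -> 2135-01-01
% dial markday(d='1705-08-30') -> 1705-08-30
% dial monthhop(n='3') -> 1705-11-30
% dial monthhop(n='-29') -> 1703-06-30

Answer: 1703-06-30


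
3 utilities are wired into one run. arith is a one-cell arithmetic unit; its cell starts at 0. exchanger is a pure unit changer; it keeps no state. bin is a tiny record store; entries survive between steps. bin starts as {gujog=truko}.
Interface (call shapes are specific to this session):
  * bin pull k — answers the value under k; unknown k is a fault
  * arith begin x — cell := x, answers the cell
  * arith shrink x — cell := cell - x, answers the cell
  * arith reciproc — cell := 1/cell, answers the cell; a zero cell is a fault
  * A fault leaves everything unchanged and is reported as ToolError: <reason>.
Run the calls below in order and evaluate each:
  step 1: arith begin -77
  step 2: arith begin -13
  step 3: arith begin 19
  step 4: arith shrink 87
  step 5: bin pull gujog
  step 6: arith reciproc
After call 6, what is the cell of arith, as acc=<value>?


==> arith begin(x→-77)
<== -77
==> arith begin(x→-13)
<== -13
==> arith begin(x→19)
<== 19
==> arith shrink(x→87)
<== -68
==> bin pull(k→gujog)
<== truko
==> arith reciproc()
<== -1/68

Answer: acc=-1/68


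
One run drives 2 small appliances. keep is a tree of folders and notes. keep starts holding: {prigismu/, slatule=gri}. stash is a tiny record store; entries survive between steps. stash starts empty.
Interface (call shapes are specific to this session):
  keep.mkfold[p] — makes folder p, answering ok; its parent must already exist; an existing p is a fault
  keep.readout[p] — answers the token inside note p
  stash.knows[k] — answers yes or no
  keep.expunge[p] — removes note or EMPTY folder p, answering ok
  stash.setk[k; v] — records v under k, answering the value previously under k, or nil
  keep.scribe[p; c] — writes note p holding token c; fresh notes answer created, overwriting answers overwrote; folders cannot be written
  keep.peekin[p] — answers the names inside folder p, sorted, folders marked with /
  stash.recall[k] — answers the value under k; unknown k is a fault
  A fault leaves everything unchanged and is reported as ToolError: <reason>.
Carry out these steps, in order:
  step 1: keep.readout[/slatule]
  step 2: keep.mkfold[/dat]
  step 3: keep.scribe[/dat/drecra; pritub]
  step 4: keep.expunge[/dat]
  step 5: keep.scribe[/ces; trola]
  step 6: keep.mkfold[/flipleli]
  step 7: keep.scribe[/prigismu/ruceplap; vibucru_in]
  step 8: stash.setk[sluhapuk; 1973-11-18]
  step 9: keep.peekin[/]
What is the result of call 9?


Answer: [ces, dat/, flipleli/, prigismu/, slatule]

Derivation:
-> keep.readout(p→/slatule)
<- gri
-> keep.mkfold(p→/dat)
<- ok
-> keep.scribe(p→/dat/drecra, c→pritub)
<- created
-> keep.expunge(p→/dat)
<- ToolError: not empty
-> keep.scribe(p→/ces, c→trola)
<- created
-> keep.mkfold(p→/flipleli)
<- ok
-> keep.scribe(p→/prigismu/ruceplap, c→vibucru_in)
<- created
-> stash.setk(k→sluhapuk, v→1973-11-18)
<- nil
-> keep.peekin(p→/)
<- [ces, dat/, flipleli/, prigismu/, slatule]


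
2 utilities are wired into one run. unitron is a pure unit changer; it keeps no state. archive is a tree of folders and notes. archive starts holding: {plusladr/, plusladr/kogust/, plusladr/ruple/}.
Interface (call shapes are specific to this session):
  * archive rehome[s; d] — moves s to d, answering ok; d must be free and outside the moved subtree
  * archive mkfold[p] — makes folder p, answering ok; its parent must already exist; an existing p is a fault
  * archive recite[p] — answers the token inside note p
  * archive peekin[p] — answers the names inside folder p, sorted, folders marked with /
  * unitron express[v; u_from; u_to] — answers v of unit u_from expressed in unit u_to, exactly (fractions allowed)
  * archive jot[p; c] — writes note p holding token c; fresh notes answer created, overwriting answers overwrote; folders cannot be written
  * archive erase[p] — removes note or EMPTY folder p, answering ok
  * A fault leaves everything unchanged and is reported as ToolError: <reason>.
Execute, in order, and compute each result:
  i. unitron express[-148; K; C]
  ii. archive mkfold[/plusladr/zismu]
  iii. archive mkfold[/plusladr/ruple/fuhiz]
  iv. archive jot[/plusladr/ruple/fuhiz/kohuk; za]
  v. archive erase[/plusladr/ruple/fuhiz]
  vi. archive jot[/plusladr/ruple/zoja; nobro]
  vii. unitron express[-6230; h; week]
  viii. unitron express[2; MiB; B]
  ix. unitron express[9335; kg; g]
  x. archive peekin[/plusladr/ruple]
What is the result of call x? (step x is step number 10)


>> unitron express(v→-148, u_from→K, u_to→C)
<< -8423/20
>> archive mkfold(p→/plusladr/zismu)
<< ok
>> archive mkfold(p→/plusladr/ruple/fuhiz)
<< ok
>> archive jot(p→/plusladr/ruple/fuhiz/kohuk, c→za)
<< created
>> archive erase(p→/plusladr/ruple/fuhiz)
<< ToolError: not empty
>> archive jot(p→/plusladr/ruple/zoja, c→nobro)
<< created
>> unitron express(v→-6230, u_from→h, u_to→week)
<< -445/12
>> unitron express(v→2, u_from→MiB, u_to→B)
<< 2097152
>> unitron express(v→9335, u_from→kg, u_to→g)
<< 9335000
>> archive peekin(p→/plusladr/ruple)
<< [fuhiz/, zoja]

Answer: [fuhiz/, zoja]
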